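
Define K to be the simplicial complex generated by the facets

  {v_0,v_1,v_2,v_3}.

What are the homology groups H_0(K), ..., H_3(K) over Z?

Take the total order v_0 < v_1 < v_2 < v_3 on the vertex set. Then K (dimension 3) consists of the simplices:

  0-simplices (4): [v_0], [v_1], [v_2], [v_3]
  1-simplices (6): [v_0,v_1], [v_0,v_2], [v_0,v_3], [v_1,v_2], [v_1,v_3], [v_2,v_3]
  2-simplices (4): [v_0,v_1,v_2], [v_0,v_1,v_3], [v_0,v_2,v_3], [v_1,v_2,v_3]
  3-simplices (1): [v_0,v_1,v_2,v_3]

so the chain groups are C_0 ≅ Z^4, C_1 ≅ Z^6, C_2 ≅ Z^4, C_3 ≅ Z^1.

∂_1: C_1 → C_0 maps an edge to its endpoints' difference, ∂[p,q] = q − p. For instance
  ∂[v_0,v_1] = [v_1] − [v_0].
The 4×6 boundary matrix has rank 3 and Smith normal form diag(1,1,1).

Boundary ∂_2: C_2 → C_1 sends each 2-simplex [p,q,r] to [q,r] − [p,r] + [p,q]. For instance
  ∂[v_1,v_2,v_3] = [v_2,v_3] − [v_1,v_3] + [v_1,v_2],
  ∂[v_0,v_1,v_3] = [v_1,v_3] − [v_0,v_3] + [v_0,v_1].
The 6×4 boundary matrix has rank 3 and Smith normal form diag(1,1,1).

Boundary ∂_3: C_3 → C_2 sends each 3-simplex σ to the alternating sum Σ_i (−1)^i (σ with its i-th vertex removed). For instance
  ∂[v_0,v_1,v_2,v_3] = [v_1,v_2,v_3] − [v_0,v_2,v_3] + [v_0,v_1,v_3] − [v_0,v_1,v_2].
The 4×1 boundary matrix has rank 1 and Smith normal form diag(1).

Computing H_k = (kernel of ∂_k) / (image of ∂_{k+1}):

  H_0: rank C_0 − rank ∂_1 = 4 − 3 = 1, and the invariant factors of ∂_1 are all 1, so H_0 ≅ Z.
  H_1: rank ker ∂_1 − rank ∂_2 = (6 − 3) − 3 = 0, and the invariant factors of ∂_2 are all 1, so H_1 ≅ 0.
  H_2: rank ker ∂_2 − rank ∂_3 = (4 − 3) − 1 = 0, and the invariant factors of ∂_3 are all 1, so H_2 ≅ 0.
  H_3: rank ker ∂_3 − rank ∂_4 = (1 − 1) − 0 = 0, and there is no ∂_4, so H_3 ≅ 0.

As a check, the Euler characteristic is 4 − 6 + 4 − 1 = 1, which agrees with 1 − 0 + 0 − 0 = 1.

H_0 ≅ Z,  H_1 = 0,  H_2 = 0,  H_3 = 0.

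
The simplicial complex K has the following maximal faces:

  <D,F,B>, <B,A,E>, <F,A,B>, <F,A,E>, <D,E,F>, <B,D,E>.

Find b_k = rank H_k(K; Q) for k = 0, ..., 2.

b_0 = 1, b_1 = 0, b_2 = 1.

Order the vertices as A < B < D < E < F. Listing each simplex with vertices in this order, K has dimension 2 with simplices:

  0-simplices (5): A, B, D, E, F
  1-simplices (9): AB, AE, AF, BD, BE, BF, DE, DF, EF
  2-simplices (6): ABE, ABF, AEF, BDE, BDF, DEF

Hence C_0 ≅ Z^5, C_1 ≅ Z^9, C_2 ≅ Z^6.

∂_1: C_1 → C_0 is given by ∂[p,q] = [q] − [p].
The resulting 5×9 matrix has rank 4, and its Smith normal form has invariant factors (1,1,1,1).

∂_2: C_2 → C_1 sends each 2-simplex [p,q,r] to [q,r] − [p,r] + [p,q]. For instance
  ∂ABE = BE − AE + AB,
  ∂ABF = BF − AF + AB.
The 9×6 boundary matrix has rank 5 and Smith normal form diag(1,1,1,1,1).

Now H_k = ker ∂_k / im ∂_{k+1}, so:

  H_0: rank C_0 − rank ∂_1 = 5 − 4 = 1, and the invariant factors of ∂_1 are all 1, so H_0 = Z.
  H_1: rank ker ∂_1 − rank ∂_2 = (9 − 4) − 5 = 0, and the invariant factors of ∂_2 are all 1, so H_1 = 0.
  H_2: rank ker ∂_2 − rank ∂_3 = (6 − 5) − 0 = 1, and there is no ∂_3, so H_2 = Z.

Hence the Betti numbers are b_0 = 1, b_1 = 0, b_2 = 1.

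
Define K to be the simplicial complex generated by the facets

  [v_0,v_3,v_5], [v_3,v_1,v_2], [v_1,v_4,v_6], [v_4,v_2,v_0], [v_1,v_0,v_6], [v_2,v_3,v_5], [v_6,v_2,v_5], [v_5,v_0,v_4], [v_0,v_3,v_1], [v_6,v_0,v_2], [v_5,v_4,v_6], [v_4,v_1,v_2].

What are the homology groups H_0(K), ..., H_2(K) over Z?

We work with the vertex ordering v_0 < v_1 < v_2 < v_3 < v_4 < v_5 < v_6. The simplices of K, each written with vertices in increasing order, are:

  0-simplices (7): [v_0], [v_1], [v_2], [v_3], [v_4], [v_5], [v_6]
  1-simplices (18): (18 of them)
  2-simplices (12): (12 of them)

giving chain groups C_0 ≅ Z^7, C_1 ≅ Z^18, C_2 ≅ Z^12.

The boundary map ∂_1: C_1 → C_0 sends each edge [p,q] (with p < q) to q − p. For instance
  ∂[v_2,v_4] = [v_4] − [v_2].
The resulting 7×18 matrix has rank 6, and its Smith normal form has invariant factors (1,1,1,1,1,1).

Boundary ∂_2: C_2 → C_1 maps a triangle to the signed sum of its edges. For instance
  ∂[v_2,v_5,v_6] = [v_5,v_6] − [v_2,v_6] + [v_2,v_5],
  ∂[v_0,v_2,v_6] = [v_2,v_6] − [v_0,v_6] + [v_0,v_2].
The resulting 18×12 matrix has rank 12, and its Smith normal form has invariant factors (1,1,1,1,1,1,1,1,1,1,1,2).

From H_k ≅ ker(∂_k) / im(∂_{k+1}) we obtain:

  H_0: rank C_0 − rank ∂_1 = 7 − 6 = 1, and the invariant factors of ∂_1 are all 1, so H_0 = Z.
  H_1: rank ker ∂_1 − rank ∂_2 = (18 − 6) − 12 = 0, and ∂_2 has invariant factor 2 > 1, so H_1 = Z/2.
  H_2: rank ker ∂_2 − rank ∂_3 = (12 − 12) − 0 = 0, and there is no ∂_3, so H_2 = 0.

(K is a triangulation of the real projective plane RP^2.)

H_0 = Z,  H_1 = Z/2,  H_2 = 0.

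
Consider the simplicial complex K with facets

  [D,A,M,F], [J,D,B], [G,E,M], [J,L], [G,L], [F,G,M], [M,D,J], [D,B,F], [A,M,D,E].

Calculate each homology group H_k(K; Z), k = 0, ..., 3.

H_0 = Z,  H_1 = Z,  H_2 = 0,  H_3 = 0.

Fix the vertex order A < B < D < E < F < G < J < L < M and write every simplex with vertices in increasing order. Then dim K = 3 and the simplices of K are:

  0-simplices (9): A, B, D, E, F, G, J, L, M
  1-simplices (19): AD, AE, AF, AM, BD, BF, BJ, DE, DF, DJ, DM, EG, EM, FG, FM, GL, GM, JL, JM
  2-simplices (12): ADE, ADF, ADM, AEM, AFM, BDF, BDJ, DEM, DFM, DJM, EGM, FGM
  3-simplices (2): ADEM, ADFM

giving chain groups C_0 ≅ Z^9, C_1 ≅ Z^19, C_2 ≅ Z^12, C_3 ≅ Z^2.

∂_1: C_1 → C_0 sends each edge [p,q] (with p < q) to q − p. For instance
  ∂GL = L − G.
As a 9×19 matrix over Z this has rank 8, with invariant factors (1,1,1,1,1,1,1,1).

Boundary ∂_2: C_2 → C_1 sends each 2-simplex [p,q,r] to [q,r] − [p,r] + [p,q]. For instance
  ∂DFM = FM − DM + DF,
  ∂ADE = DE − AE + AD.
The resulting 19×12 matrix has rank 10, and its Smith normal form has invariant factors (1,1,1,1,1,1,1,1,1,1).

The boundary map ∂_3: C_3 → C_2 sends each 3-simplex σ to the alternating sum Σ_i (−1)^i (σ with its i-th vertex removed). For instance
  ∂ADFM = DFM − AFM + ADM − ADF,
  ∂ADEM = DEM − AEM + ADM − ADE.
The 12×2 boundary matrix has rank 2 and Smith normal form diag(1,1).

Now H_k = ker ∂_k / im ∂_{k+1}, so:

  H_0: rank C_0 − rank ∂_1 = 9 − 8 = 1, and the invariant factors of ∂_1 are all 1, so H_0 ≅ Z.
  H_1: rank ker ∂_1 − rank ∂_2 = (19 − 8) − 10 = 1, and the invariant factors of ∂_2 are all 1, so H_1 ≅ Z.
  H_2: rank ker ∂_2 − rank ∂_3 = (12 − 10) − 2 = 0, and the invariant factors of ∂_3 are all 1, so H_2 ≅ 0.
  H_3: rank ker ∂_3 − rank ∂_4 = (2 − 2) − 0 = 0, and there is no ∂_4, so H_3 ≅ 0.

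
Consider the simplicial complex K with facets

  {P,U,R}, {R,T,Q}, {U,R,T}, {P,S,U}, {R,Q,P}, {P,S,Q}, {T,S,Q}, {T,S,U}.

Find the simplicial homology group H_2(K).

K has 6 vertices, 12 edges, 8 triangles.
rank ∂_2 = 7, rank ∂_3 = 0 ⇒ b_2 = 8 − 7 − 0 = 1. So H_2 ≅ Z.

H_2 = Z.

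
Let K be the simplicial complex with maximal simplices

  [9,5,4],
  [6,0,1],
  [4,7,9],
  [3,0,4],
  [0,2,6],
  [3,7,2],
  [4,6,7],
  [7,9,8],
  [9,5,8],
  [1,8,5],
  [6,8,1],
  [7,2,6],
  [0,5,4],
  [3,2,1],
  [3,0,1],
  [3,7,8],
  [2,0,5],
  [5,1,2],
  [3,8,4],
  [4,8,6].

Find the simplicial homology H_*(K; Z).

K has 10 vertices, 30 edges, 20 triangles.
rank ∂_0 = 0, rank ∂_1 = 9 ⇒ b_0 = 10 − 0 − 9 = 1; all invariant factors of ∂_1 are 1 so no torsion. So H_0 = Z.
rank ∂_1 = 9, rank ∂_2 = 20 ⇒ b_1 = 30 − 9 − 20 = 1; ∂_2 has invariant factor(s) [2] giving torsion. So H_1 = Z ⊕ Z/2Z.
rank ∂_2 = 20, rank ∂_3 = 0 ⇒ b_2 = 20 − 20 − 0 = 0. So H_2 = 0.

H_0 = Z,  H_1 = Z ⊕ Z/2Z,  H_2 = 0.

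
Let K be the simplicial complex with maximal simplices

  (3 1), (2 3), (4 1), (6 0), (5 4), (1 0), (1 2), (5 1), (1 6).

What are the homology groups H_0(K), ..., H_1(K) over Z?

H_0 = Z,  H_1 = Z^3.

Fix the vertex order 0 < 1 < 2 < 3 < 4 < 5 < 6 and write every simplex with vertices in increasing order. Then dim K = 1 and the simplices of K are:

  0-simplices (7): [0], [1], [2], [3], [4], [5], [6]
  1-simplices (9): [0,1], [0,6], [1,2], [1,3], [1,4], [1,5], [1,6], [2,3], [4,5]

giving chain groups C_0 ≅ Z^7, C_1 ≅ Z^9.

The boundary map ∂_1: C_1 → C_0 maps an edge to its endpoints' difference, ∂[p,q] = q − p. For instance
  ∂[2,3] = [3] − [2].
This gives a 7×9 integer matrix of rank 6; reducing to Smith normal form yields diagonal entries (1,1,1,1,1,1).

Computing H_k = (kernel of ∂_k) / (image of ∂_{k+1}):

  H_0: rank C_0 − rank ∂_1 = 7 − 6 = 1, and the invariant factors of ∂_1 are all 1, so H_0 ≅ Z.
  H_1: rank ker ∂_1 − rank ∂_2 = (9 − 6) − 0 = 3, and there is no ∂_2, so H_1 ≅ Z^3.

As a check, the Euler characteristic is 7 − 9 = -2, which agrees with 1 − 3 = -2.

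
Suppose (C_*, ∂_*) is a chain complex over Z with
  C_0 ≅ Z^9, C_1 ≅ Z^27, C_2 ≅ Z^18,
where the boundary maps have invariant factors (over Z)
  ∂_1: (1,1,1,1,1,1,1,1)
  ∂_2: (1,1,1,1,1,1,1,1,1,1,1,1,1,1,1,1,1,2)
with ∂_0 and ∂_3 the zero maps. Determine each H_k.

H_0: b_0 = 9 − 0 − 8 = 1; torsion from ∂_1 factors > 1: none. So H_0 = Z.
H_1: b_1 = 27 − 8 − 18 = 1; torsion from ∂_2 factors > 1: [2]. So H_1 = Z ⊕ Z_2.
H_2: b_2 = 18 − 18 − 0 = 0; torsion from ∂_3 factors > 1: none. So H_2 = 0.

H_0 = Z,  H_1 = Z ⊕ Z_2,  H_2 = 0.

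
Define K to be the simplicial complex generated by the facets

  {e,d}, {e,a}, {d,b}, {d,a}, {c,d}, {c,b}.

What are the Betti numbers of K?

Take the total order a < b < c < d < e on the vertex set. Then K (dimension 1) consists of the simplices:

  0-simplices (5): a, b, c, d, e
  1-simplices (6): ad, ae, bc, bd, cd, de

so the chain groups are C_0 ≅ Z^5, C_1 ≅ Z^6.

Boundary ∂_1: C_1 → C_0 maps an edge to its endpoints' difference, ∂[p,q] = q − p.
This gives a 5×6 integer matrix of rank 4; reducing to Smith normal form yields diagonal entries (1,1,1,1).

Reading off H_k = ker ∂_k / im ∂_{k+1}:

  H_0: rank C_0 − rank ∂_1 = 5 − 4 = 1, and the invariant factors of ∂_1 are all 1, so H_0 = Z.
  H_1: rank ker ∂_1 − rank ∂_2 = (6 − 4) − 0 = 2, and there is no ∂_2, so H_1 = Z^2.

As a check, the Euler characteristic is 5 − 6 = -1, which agrees with 1 − 2 = -1.
(K is a triangulation of a wedge of 2 circles.)

Hence the Betti numbers are b_0 = 1, b_1 = 2.

b_0 = 1, b_1 = 2.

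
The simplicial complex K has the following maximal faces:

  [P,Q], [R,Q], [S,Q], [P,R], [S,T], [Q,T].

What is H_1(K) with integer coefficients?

K has 5 vertices, 6 edges.
rank ∂_1 = 4, rank ∂_2 = 0 ⇒ b_1 = 6 − 4 − 0 = 2. So H_1 ≅ Z^2.

H_1 = Z^2.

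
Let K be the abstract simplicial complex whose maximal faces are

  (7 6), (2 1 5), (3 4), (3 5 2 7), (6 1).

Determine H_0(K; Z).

Order the vertices as 1 < 2 < 3 < 4 < 5 < 6 < 7. Listing each simplex with vertices in this order, K has dimension 3 with simplices:

  0-simplices (7): [1], [2], [3], [4], [5], [6], [7]
  1-simplices (11): [1,2], [1,5], [1,6], [2,3], [2,5], [2,7], [3,4], [3,5], [3,7], [5,7], [6,7]
  2-simplices (5): [1,2,5], [2,3,5], [2,3,7], [2,5,7], [3,5,7]
  3-simplices (1): [2,3,5,7]

giving chain groups C_0 ≅ Z^7, C_1 ≅ Z^11, C_2 ≅ Z^5, C_3 ≅ Z^1.

The boundary map ∂_1: C_1 → C_0 maps an edge to its endpoints' difference, ∂[p,q] = q − p. For instance
  ∂[1,2] = [2] − [1].
The resulting 7×11 matrix has rank 6, and its Smith normal form has invariant factors (1,1,1,1,1,1).

The boundary map ∂_2: C_2 → C_1 maps a triangle to the signed sum of its edges. For instance
  ∂[3,5,7] = [5,7] − [3,7] + [3,5],
  ∂[2,3,5] = [3,5] − [2,5] + [2,3].
The 11×5 boundary matrix has rank 4 and Smith normal form diag(1,1,1,1).

The boundary map ∂_3: C_3 → C_2 sends each 3-simplex σ to the alternating sum Σ_i (−1)^i (σ with its i-th vertex removed). For instance
  ∂[2,3,5,7] = [3,5,7] − [2,5,7] + [2,3,7] − [2,3,5].
The 5×1 boundary matrix has rank 1 and Smith normal form diag(1).

Reading off H_k = ker ∂_k / im ∂_{k+1}:

  H_0: rank C_0 − rank ∂_1 = 7 − 6 = 1, and the invariant factors of ∂_1 are all 1, so H_0 ≅ Z.

H_0 ≅ Z.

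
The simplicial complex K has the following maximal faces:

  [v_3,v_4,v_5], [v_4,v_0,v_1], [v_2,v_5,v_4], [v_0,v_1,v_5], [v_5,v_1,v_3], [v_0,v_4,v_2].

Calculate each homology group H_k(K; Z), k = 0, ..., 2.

H_0 ≅ Z,  H_1 ≅ Z,  H_2 = 0.

Order the vertices as v_0 < v_1 < v_2 < v_3 < v_4 < v_5. Listing each simplex with vertices in this order, K has dimension 2 with simplices:

  0-simplices (6): [v_0], [v_1], [v_2], [v_3], [v_4], [v_5]
  1-simplices (12): [v_0,v_1], [v_0,v_2], [v_0,v_4], [v_0,v_5], [v_1,v_3], [v_1,v_4], [v_1,v_5], [v_2,v_4], [v_2,v_5], [v_3,v_4], [v_3,v_5], [v_4,v_5]
  2-simplices (6): [v_0,v_1,v_4], [v_0,v_1,v_5], [v_0,v_2,v_4], [v_1,v_3,v_5], [v_2,v_4,v_5], [v_3,v_4,v_5]

Hence C_0 ≅ Z^6, C_1 ≅ Z^12, C_2 ≅ Z^6.

∂_1: C_1 → C_0 is given by ∂[p,q] = [q] − [p].
As a 6×12 matrix over Z this has rank 5, with invariant factors (1,1,1,1,1).

Boundary ∂_2: C_2 → C_1 maps a triangle to the signed sum of its edges. For instance
  ∂[v_0,v_1,v_4] = [v_1,v_4] − [v_0,v_4] + [v_0,v_1],
  ∂[v_3,v_4,v_5] = [v_4,v_5] − [v_3,v_5] + [v_3,v_4].
The resulting 12×6 matrix has rank 6, and its Smith normal form has invariant factors (1,1,1,1,1,1).

From H_k ≅ ker(∂_k) / im(∂_{k+1}) we obtain:

  H_0: rank C_0 − rank ∂_1 = 6 − 5 = 1, and the invariant factors of ∂_1 are all 1, so H_0 ≅ Z.
  H_1: rank ker ∂_1 − rank ∂_2 = (12 − 5) − 6 = 1, and the invariant factors of ∂_2 are all 1, so H_1 ≅ Z.
  H_2: rank ker ∂_2 − rank ∂_3 = (6 − 6) − 0 = 0, and there is no ∂_3, so H_2 ≅ 0.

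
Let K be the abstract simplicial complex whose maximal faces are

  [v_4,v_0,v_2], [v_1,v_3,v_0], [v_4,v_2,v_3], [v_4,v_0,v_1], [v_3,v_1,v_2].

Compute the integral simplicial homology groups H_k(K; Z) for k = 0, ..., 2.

H_0 = Z,  H_1 = Z,  H_2 = 0.

We work with the vertex ordering v_0 < v_1 < v_2 < v_3 < v_4. The simplices of K, each written with vertices in increasing order, are:

  0-simplices (5): [v_0], [v_1], [v_2], [v_3], [v_4]
  1-simplices (10): [v_0,v_1], [v_0,v_2], [v_0,v_3], [v_0,v_4], [v_1,v_2], [v_1,v_3], [v_1,v_4], [v_2,v_3], [v_2,v_4], [v_3,v_4]
  2-simplices (5): [v_0,v_1,v_3], [v_0,v_1,v_4], [v_0,v_2,v_4], [v_1,v_2,v_3], [v_2,v_3,v_4]

giving chain groups C_0 ≅ Z^5, C_1 ≅ Z^10, C_2 ≅ Z^5.

Boundary ∂_1: C_1 → C_0 maps an edge to its endpoints' difference, ∂[p,q] = q − p. For instance
  ∂[v_2,v_3] = [v_3] − [v_2].
As a 5×10 matrix over Z this has rank 4, with invariant factors (1,1,1,1).

The boundary map ∂_2: C_2 → C_1 maps a triangle to the signed sum of its edges. For instance
  ∂[v_0,v_2,v_4] = [v_2,v_4] − [v_0,v_4] + [v_0,v_2],
  ∂[v_2,v_3,v_4] = [v_3,v_4] − [v_2,v_4] + [v_2,v_3].
As a 10×5 matrix over Z this has rank 5, with invariant factors (1,1,1,1,1).

Now H_k = ker ∂_k / im ∂_{k+1}, so:

  H_0: rank C_0 − rank ∂_1 = 5 − 4 = 1, and the invariant factors of ∂_1 are all 1, so H_0 = Z.
  H_1: rank ker ∂_1 − rank ∂_2 = (10 − 4) − 5 = 1, and the invariant factors of ∂_2 are all 1, so H_1 = Z.
  H_2: rank ker ∂_2 − rank ∂_3 = (5 − 5) − 0 = 0, and there is no ∂_3, so H_2 = 0.

As a check, the Euler characteristic is 5 − 10 + 5 = 0, which agrees with 1 − 1 + 0 = 0.
(K is a triangulation of the Möbius band.)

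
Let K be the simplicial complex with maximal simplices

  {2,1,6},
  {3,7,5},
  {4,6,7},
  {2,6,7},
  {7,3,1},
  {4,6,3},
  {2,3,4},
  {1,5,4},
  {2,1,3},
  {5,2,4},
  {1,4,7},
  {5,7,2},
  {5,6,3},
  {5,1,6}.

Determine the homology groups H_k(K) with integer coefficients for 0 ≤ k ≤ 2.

H_0 = Z,  H_1 = Z^2,  H_2 = Z.

K has 7 vertices, 21 edges, 14 triangles.
rank ∂_0 = 0, rank ∂_1 = 6 ⇒ b_0 = 7 − 0 − 6 = 1; all invariant factors of ∂_1 are 1 so no torsion. So H_0 = Z.
rank ∂_1 = 6, rank ∂_2 = 13 ⇒ b_1 = 21 − 6 − 13 = 2; all invariant factors of ∂_2 are 1 so no torsion. So H_1 = Z^2.
rank ∂_2 = 13, rank ∂_3 = 0 ⇒ b_2 = 14 − 13 − 0 = 1. So H_2 = Z.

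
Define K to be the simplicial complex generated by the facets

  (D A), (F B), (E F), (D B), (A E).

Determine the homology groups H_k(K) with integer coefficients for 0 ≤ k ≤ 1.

H_0 = Z,  H_1 = Z.

Order the vertices as A < B < D < E < F. Listing each simplex with vertices in this order, K has dimension 1 with simplices:

  0-simplices (5): A, B, D, E, F
  1-simplices (5): AD, AE, BD, BF, EF

giving chain groups C_0 ≅ Z^5, C_1 ≅ Z^5.

The boundary map ∂_1: C_1 → C_0 is given by ∂[p,q] = [q] − [p]. For instance
  ∂EF = F − E.
The resulting 5×5 matrix has rank 4, and its Smith normal form has invariant factors (1,1,1,1).

Reading off H_k = ker ∂_k / im ∂_{k+1}:

  H_0: rank C_0 − rank ∂_1 = 5 − 4 = 1, and the invariant factors of ∂_1 are all 1, so H_0 = Z.
  H_1: rank ker ∂_1 − rank ∂_2 = (5 − 4) − 0 = 1, and there is no ∂_2, so H_1 = Z.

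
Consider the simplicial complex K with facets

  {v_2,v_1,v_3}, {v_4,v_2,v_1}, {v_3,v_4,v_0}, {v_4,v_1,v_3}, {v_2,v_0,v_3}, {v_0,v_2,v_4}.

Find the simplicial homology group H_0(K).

H_0 = Z.

Order the vertices as v_0 < v_1 < v_2 < v_3 < v_4. Listing each simplex with vertices in this order, K has dimension 2 with simplices:

  0-simplices (5): [v_0], [v_1], [v_2], [v_3], [v_4]
  1-simplices (9): [v_0,v_2], [v_0,v_3], [v_0,v_4], [v_1,v_2], [v_1,v_3], [v_1,v_4], [v_2,v_3], [v_2,v_4], [v_3,v_4]
  2-simplices (6): [v_0,v_2,v_3], [v_0,v_2,v_4], [v_0,v_3,v_4], [v_1,v_2,v_3], [v_1,v_2,v_4], [v_1,v_3,v_4]

so the chain groups are C_0 ≅ Z^5, C_1 ≅ Z^9, C_2 ≅ Z^6.

∂_1: C_1 → C_0 sends each edge [p,q] (with p < q) to q − p. For instance
  ∂[v_1,v_3] = [v_3] − [v_1].
As a 5×9 matrix over Z this has rank 4, with invariant factors (1,1,1,1).

The boundary map ∂_2: C_2 → C_1 sends each 2-simplex [p,q,r] to [q,r] − [p,r] + [p,q]. For instance
  ∂[v_0,v_2,v_4] = [v_2,v_4] − [v_0,v_4] + [v_0,v_2],
  ∂[v_1,v_2,v_3] = [v_2,v_3] − [v_1,v_3] + [v_1,v_2].
As a 9×6 matrix over Z this has rank 5, with invariant factors (1,1,1,1,1).

Reading off H_k = ker ∂_k / im ∂_{k+1}:

  H_0: rank C_0 − rank ∂_1 = 5 − 4 = 1, and the invariant factors of ∂_1 are all 1, so H_0 = Z.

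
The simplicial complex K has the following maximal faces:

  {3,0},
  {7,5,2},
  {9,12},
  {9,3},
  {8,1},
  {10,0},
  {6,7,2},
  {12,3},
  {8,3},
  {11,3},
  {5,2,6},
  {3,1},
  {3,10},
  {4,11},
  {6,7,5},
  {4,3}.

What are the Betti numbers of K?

b_0 = 2, b_1 = 4, b_2 = 1.

Order the vertices as 0 < 1 < 2 < 3 < 4 < 5 < 6 < 7 < 8 < 9 < 10 < 11 < 12. Listing each simplex with vertices in this order, K has dimension 2 with simplices:

  0-simplices (13): [0], [1], [2], [3], [4], [5], [6], [7], [8], [9], [10], [11], [12]
  1-simplices (18): [0,3], [0,10], [1,3], [1,8], [2,5], [2,6], [2,7], [3,4], [3,8], [3,9], [3,10], [3,11], [3,12], [4,11], [5,6], [5,7], [6,7], [9,12]
  2-simplices (4): [2,5,6], [2,5,7], [2,6,7], [5,6,7]

Hence C_0 ≅ Z^13, C_1 ≅ Z^18, C_2 ≅ Z^4.

∂_1: C_1 → C_0 is given by ∂[p,q] = [q] − [p]. For instance
  ∂[3,9] = [9] − [3].
The resulting 13×18 matrix has rank 11, and its Smith normal form has invariant factors (1,1,1,1,1,1,1,1,1,1,1).

∂_2: C_2 → C_1 sends each 2-simplex [p,q,r] to [q,r] − [p,r] + [p,q]. For instance
  ∂[2,6,7] = [6,7] − [2,7] + [2,6],
  ∂[2,5,6] = [5,6] − [2,6] + [2,5].
This gives a 18×4 integer matrix of rank 3; reducing to Smith normal form yields diagonal entries (1,1,1).

Reading off H_k = ker ∂_k / im ∂_{k+1}:

  H_0: rank C_0 − rank ∂_1 = 13 − 11 = 2, and the invariant factors of ∂_1 are all 1, so H_0 = Z^2.
  H_1: rank ker ∂_1 − rank ∂_2 = (18 − 11) − 3 = 4, and the invariant factors of ∂_2 are all 1, so H_1 = Z^4.
  H_2: rank ker ∂_2 − rank ∂_3 = (4 − 3) − 0 = 1, and there is no ∂_3, so H_2 = Z.

As a check, the Euler characteristic is 13 − 18 + 4 = -1, which agrees with 2 − 4 + 1 = -1.
(K is a triangulation of the disjoint union of a wedge of 4 circles and the 2-sphere S^2.)

Hence the Betti numbers are b_0 = 2, b_1 = 4, b_2 = 1.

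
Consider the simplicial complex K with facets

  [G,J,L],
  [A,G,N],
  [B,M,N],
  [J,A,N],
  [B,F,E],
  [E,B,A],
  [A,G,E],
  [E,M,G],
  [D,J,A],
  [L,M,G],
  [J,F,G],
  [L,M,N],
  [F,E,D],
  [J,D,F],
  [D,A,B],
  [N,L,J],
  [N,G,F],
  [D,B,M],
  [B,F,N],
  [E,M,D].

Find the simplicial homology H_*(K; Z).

Order the vertices as A < B < D < E < F < G < J < L < M < N. Listing each simplex with vertices in this order, K has dimension 2 with simplices:

  0-simplices (10): A, B, D, E, F, G, J, L, M, N
  1-simplices (30): AB, AD, AE, AG, AJ, AN, BD, BE, BF, BM, BN, DE, DF, DJ, DM, EF, EG, EM, FG, FJ, FN, GJ, GL, GM, GN, JL, JN, LM, LN, MN
  2-simplices (20): ABD, ABE, ADJ, AEG, AGN, AJN, BDM, BEF, BFN, BMN, DEF, DEM, DFJ, EGM, FGJ, FGN, GJL, GLM, JLN, LMN

Hence C_0 ≅ Z^10, C_1 ≅ Z^30, C_2 ≅ Z^20.

The boundary map ∂_1: C_1 → C_0 maps an edge to its endpoints' difference, ∂[p,q] = q − p. For instance
  ∂JL = L − J.
This gives a 10×30 integer matrix of rank 9; reducing to Smith normal form yields diagonal entries (1,1,1,1,1,1,1,1,1).

∂_2: C_2 → C_1 maps a triangle to the signed sum of its edges. For instance
  ∂DEM = EM − DM + DE,
  ∂BMN = MN − BN + BM.
The resulting 30×20 matrix has rank 20, and its Smith normal form has invariant factors (1,1,1,1,1,1,1,1,1,1,1,1,1,1,1,1,1,1,1,2).

Now H_k = ker ∂_k / im ∂_{k+1}, so:

  H_0: rank C_0 − rank ∂_1 = 10 − 9 = 1, and the invariant factors of ∂_1 are all 1, so H_0 = Z.
  H_1: rank ker ∂_1 − rank ∂_2 = (30 − 9) − 20 = 1, and ∂_2 has invariant factor 2 > 1, so H_1 = Z ⊕ Z/2.
  H_2: rank ker ∂_2 − rank ∂_3 = (20 − 20) − 0 = 0, and there is no ∂_3, so H_2 = 0.

H_0 ≅ Z,  H_1 ≅ Z ⊕ Z/2,  H_2 = 0.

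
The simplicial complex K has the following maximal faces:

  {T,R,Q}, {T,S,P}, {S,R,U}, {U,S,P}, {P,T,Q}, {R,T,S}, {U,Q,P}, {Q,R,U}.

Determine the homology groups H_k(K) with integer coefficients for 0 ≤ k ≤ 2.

Take the total order P < Q < R < S < T < U on the vertex set. Then K (dimension 2) consists of the simplices:

  0-simplices (6): P, Q, R, S, T, U
  1-simplices (12): PQ, PS, PT, PU, QR, QT, QU, RS, RT, RU, ST, SU
  2-simplices (8): PQT, PQU, PST, PSU, QRT, QRU, RST, RSU

so the chain groups are C_0 ≅ Z^6, C_1 ≅ Z^12, C_2 ≅ Z^8.

∂_1: C_1 → C_0 sends each edge [p,q] (with p < q) to q − p. For instance
  ∂PT = T − P.
The 6×12 boundary matrix has rank 5 and Smith normal form diag(1,1,1,1,1).

Boundary ∂_2: C_2 → C_1 maps a triangle to the signed sum of its edges. For instance
  ∂PST = ST − PT + PS,
  ∂RST = ST − RT + RS.
This gives a 12×8 integer matrix of rank 7; reducing to Smith normal form yields diagonal entries (1,1,1,1,1,1,1).

Computing H_k = (kernel of ∂_k) / (image of ∂_{k+1}):

  H_0: rank C_0 − rank ∂_1 = 6 − 5 = 1, and the invariant factors of ∂_1 are all 1, so H_0 = Z.
  H_1: rank ker ∂_1 − rank ∂_2 = (12 − 5) − 7 = 0, and the invariant factors of ∂_2 are all 1, so H_1 = 0.
  H_2: rank ker ∂_2 − rank ∂_3 = (8 − 7) − 0 = 1, and there is no ∂_3, so H_2 = Z.

(K is a triangulation of the 2-sphere S^2.)

H_0 ≅ Z,  H_1 = 0,  H_2 ≅ Z.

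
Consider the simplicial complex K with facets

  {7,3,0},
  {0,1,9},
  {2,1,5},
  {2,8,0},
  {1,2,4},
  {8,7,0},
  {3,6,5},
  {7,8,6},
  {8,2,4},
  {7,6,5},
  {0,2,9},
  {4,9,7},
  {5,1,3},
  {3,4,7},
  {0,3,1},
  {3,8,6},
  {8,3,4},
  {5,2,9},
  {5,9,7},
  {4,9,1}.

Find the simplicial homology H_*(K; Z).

H_0 ≅ Z,  H_1 ≅ Z ⊕ Z/2,  H_2 = 0.

Order the vertices as 0 < 1 < 2 < 3 < 4 < 5 < 6 < 7 < 8 < 9. Listing each simplex with vertices in this order, K has dimension 2 with simplices:

  0-simplices (10): [0], [1], [2], [3], [4], [5], [6], [7], [8], [9]
  1-simplices (30): (30 of them)
  2-simplices (20): (20 of them)

Hence C_0 ≅ Z^10, C_1 ≅ Z^30, C_2 ≅ Z^20.

Boundary ∂_1: C_1 → C_0 sends each edge [p,q] (with p < q) to q − p. For instance
  ∂[0,1] = [1] − [0].
As a 10×30 matrix over Z this has rank 9, with invariant factors (1,1,1,1,1,1,1,1,1).

∂_2: C_2 → C_1 sends each 2-simplex [p,q,r] to [q,r] − [p,r] + [p,q]. For instance
  ∂[2,4,8] = [4,8] − [2,8] + [2,4],
  ∂[4,7,9] = [7,9] − [4,9] + [4,7].
The 30×20 boundary matrix has rank 20 and Smith normal form diag(1,1,1,1,1,1,1,1,1,1,1,1,1,1,1,1,1,1,1,2).

Computing H_k = (kernel of ∂_k) / (image of ∂_{k+1}):

  H_0: rank C_0 − rank ∂_1 = 10 − 9 = 1, and the invariant factors of ∂_1 are all 1, so H_0 = Z.
  H_1: rank ker ∂_1 − rank ∂_2 = (30 − 9) − 20 = 1, and ∂_2 has invariant factor 2 > 1, so H_1 = Z ⊕ Z/2.
  H_2: rank ker ∂_2 − rank ∂_3 = (20 − 20) − 0 = 0, and there is no ∂_3, so H_2 = 0.

(K is a triangulation of the Klein bottle.)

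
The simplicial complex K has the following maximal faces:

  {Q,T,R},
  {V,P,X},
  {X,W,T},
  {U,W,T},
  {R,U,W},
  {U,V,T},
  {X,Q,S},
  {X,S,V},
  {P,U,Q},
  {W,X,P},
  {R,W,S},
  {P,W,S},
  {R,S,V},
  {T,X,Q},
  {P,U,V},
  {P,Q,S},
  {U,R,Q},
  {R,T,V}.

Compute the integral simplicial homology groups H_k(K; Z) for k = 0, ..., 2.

We work with the vertex ordering P < Q < R < S < T < U < V < W < X. The simplices of K, each written with vertices in increasing order, are:

  0-simplices (9): P, Q, R, S, T, U, V, W, X
  1-simplices (27): PQ, PS, PU, PV, PW, PX, QR, QS, QT, QU, QX, RS, RT, RU, RV, RW, SV, SW, SX, TU, TV, TW, TX, UV, UW, VX, WX
  2-simplices (18): PQS, PQU, PSW, PUV, PVX, PWX, QRT, QRU, QSX, QTX, RSV, RSW, RTV, RUW, SVX, TUV, TUW, TWX

Hence C_0 ≅ Z^9, C_1 ≅ Z^27, C_2 ≅ Z^18.

Boundary ∂_1: C_1 → C_0 sends each edge [p,q] (with p < q) to q − p. For instance
  ∂TV = V − T.
The resulting 9×27 matrix has rank 8, and its Smith normal form has invariant factors (1,1,1,1,1,1,1,1).

The boundary map ∂_2: C_2 → C_1 acts by ∂[p,q,r] = [q,r] − [p,r] + [p,q]. For instance
  ∂PSW = SW − PW + PS,
  ∂TUW = UW − TW + TU.
This gives a 27×18 integer matrix of rank 18; reducing to Smith normal form yields diagonal entries (1,1,1,1,1,1,1,1,1,1,1,1,1,1,1,1,1,2).

From H_k ≅ ker(∂_k) / im(∂_{k+1}) we obtain:

  H_0: rank C_0 − rank ∂_1 = 9 − 8 = 1, and the invariant factors of ∂_1 are all 1, so H_0 = Z.
  H_1: rank ker ∂_1 − rank ∂_2 = (27 − 8) − 18 = 1, and ∂_2 has invariant factor 2 > 1, so H_1 = Z ⊕ Z/2Z.
  H_2: rank ker ∂_2 − rank ∂_3 = (18 − 18) − 0 = 0, and there is no ∂_3, so H_2 = 0.

As a check, the Euler characteristic is 9 − 27 + 18 = 0, which agrees with 1 − 1 + 0 = 0.
(K is a triangulation of the Klein bottle.)

H_0 = Z,  H_1 = Z ⊕ Z/2Z,  H_2 = 0.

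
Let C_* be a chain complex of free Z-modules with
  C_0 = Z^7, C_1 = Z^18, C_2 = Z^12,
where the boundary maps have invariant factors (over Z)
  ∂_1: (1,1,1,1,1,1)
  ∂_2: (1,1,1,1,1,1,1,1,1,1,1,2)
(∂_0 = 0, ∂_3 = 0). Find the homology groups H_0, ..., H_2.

H_0 = Z,  H_1 = Z_2,  H_2 = 0.

H_0: b_0 = 7 − 0 − 6 = 1; torsion from ∂_1 factors > 1: none. So H_0 = Z.
H_1: b_1 = 18 − 6 − 12 = 0; torsion from ∂_2 factors > 1: [2]. So H_1 = Z_2.
H_2: b_2 = 12 − 12 − 0 = 0; torsion from ∂_3 factors > 1: none. So H_2 = 0.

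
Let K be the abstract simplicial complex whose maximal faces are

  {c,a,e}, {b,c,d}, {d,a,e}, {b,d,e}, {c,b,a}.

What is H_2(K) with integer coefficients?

Take the total order a < b < c < d < e on the vertex set. Then K (dimension 2) consists of the simplices:

  0-simplices (5): a, b, c, d, e
  1-simplices (10): ab, ac, ad, ae, bc, bd, be, cd, ce, de
  2-simplices (5): abc, ace, ade, bcd, bde

so the chain groups are C_0 ≅ Z^5, C_1 ≅ Z^10, C_2 ≅ Z^5.

The boundary map ∂_1: C_1 → C_0 is given by ∂[p,q] = [q] − [p].
As a 5×10 matrix over Z this has rank 4, with invariant factors (1,1,1,1).

∂_2: C_2 → C_1 maps a triangle to the signed sum of its edges. For instance
  ∂ace = ce − ae + ac,
  ∂abc = bc − ac + ab.
As a 10×5 matrix over Z this has rank 5, with invariant factors (1,1,1,1,1).

From H_k ≅ ker(∂_k) / im(∂_{k+1}) we obtain:

  H_2: rank ker ∂_2 − rank ∂_3 = (5 − 5) − 0 = 0, and there is no ∂_3, so H_2 = 0.

H_2 = 0.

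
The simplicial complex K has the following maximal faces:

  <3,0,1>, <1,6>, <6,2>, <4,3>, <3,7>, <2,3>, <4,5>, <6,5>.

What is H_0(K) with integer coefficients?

H_0 ≅ Z.

Fix the vertex order 0 < 1 < 2 < 3 < 4 < 5 < 6 < 7 and write every simplex with vertices in increasing order. Then dim K = 2 and the simplices of K are:

  0-simplices (8): [0], [1], [2], [3], [4], [5], [6], [7]
  1-simplices (10): [0,1], [0,3], [1,3], [1,6], [2,3], [2,6], [3,4], [3,7], [4,5], [5,6]
  2-simplices (1): [0,1,3]

so the chain groups are C_0 ≅ Z^8, C_1 ≅ Z^10, C_2 ≅ Z^1.

Boundary ∂_1: C_1 → C_0 sends each edge [p,q] (with p < q) to q − p. For instance
  ∂[3,4] = [4] − [3].
The resulting 8×10 matrix has rank 7, and its Smith normal form has invariant factors (1,1,1,1,1,1,1).

Boundary ∂_2: C_2 → C_1 maps a triangle to the signed sum of its edges. For instance
  ∂[0,1,3] = [1,3] − [0,3] + [0,1].
As a 10×1 matrix over Z this has rank 1, with invariant factors (1).

From H_k ≅ ker(∂_k) / im(∂_{k+1}) we obtain:

  H_0: rank C_0 − rank ∂_1 = 8 − 7 = 1, and the invariant factors of ∂_1 are all 1, so H_0 = Z.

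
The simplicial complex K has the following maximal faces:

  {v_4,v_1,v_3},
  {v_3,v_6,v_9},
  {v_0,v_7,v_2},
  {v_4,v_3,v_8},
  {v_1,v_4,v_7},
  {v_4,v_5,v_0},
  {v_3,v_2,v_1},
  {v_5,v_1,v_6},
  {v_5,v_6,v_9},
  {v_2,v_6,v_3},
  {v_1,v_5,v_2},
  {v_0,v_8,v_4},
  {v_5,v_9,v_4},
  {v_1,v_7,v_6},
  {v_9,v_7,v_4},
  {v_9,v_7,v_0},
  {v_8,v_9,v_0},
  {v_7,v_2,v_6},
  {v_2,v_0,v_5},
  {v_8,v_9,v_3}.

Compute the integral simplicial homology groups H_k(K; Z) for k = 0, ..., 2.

H_0 = Z,  H_1 = Z ⊕ Z/2Z,  H_2 = 0.

Order the vertices as v_0 < v_1 < v_2 < v_3 < v_4 < v_5 < v_6 < v_7 < v_8 < v_9. Listing each simplex with vertices in this order, K has dimension 2 with simplices:

  0-simplices (10): [v_0], [v_1], [v_2], [v_3], [v_4], [v_5], [v_6], [v_7], [v_8], [v_9]
  1-simplices (30): (30 of them)
  2-simplices (20): (20 of them)

Hence C_0 ≅ Z^10, C_1 ≅ Z^30, C_2 ≅ Z^20.

The boundary map ∂_1: C_1 → C_0 sends each edge [p,q] (with p < q) to q − p. For instance
  ∂[v_1,v_2] = [v_2] − [v_1].
This gives a 10×30 integer matrix of rank 9; reducing to Smith normal form yields diagonal entries (1,1,1,1,1,1,1,1,1).

∂_2: C_2 → C_1 maps a triangle to the signed sum of its edges. For instance
  ∂[v_0,v_2,v_5] = [v_2,v_5] − [v_0,v_5] + [v_0,v_2],
  ∂[v_3,v_4,v_8] = [v_4,v_8] − [v_3,v_8] + [v_3,v_4].
This gives a 30×20 integer matrix of rank 20; reducing to Smith normal form yields diagonal entries (1,1,1,1,1,1,1,1,1,1,1,1,1,1,1,1,1,1,1,2).

Computing H_k = (kernel of ∂_k) / (image of ∂_{k+1}):

  H_0: rank C_0 − rank ∂_1 = 10 − 9 = 1, and the invariant factors of ∂_1 are all 1, so H_0 ≅ Z.
  H_1: rank ker ∂_1 − rank ∂_2 = (30 − 9) − 20 = 1, and ∂_2 has invariant factor 2 > 1, so H_1 ≅ Z ⊕ Z/2Z.
  H_2: rank ker ∂_2 − rank ∂_3 = (20 − 20) − 0 = 0, and there is no ∂_3, so H_2 ≅ 0.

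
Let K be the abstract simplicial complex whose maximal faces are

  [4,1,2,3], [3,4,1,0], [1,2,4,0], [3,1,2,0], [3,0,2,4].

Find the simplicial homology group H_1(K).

H_1 = 0.

Order the vertices as 0 < 1 < 2 < 3 < 4. Listing each simplex with vertices in this order, K has dimension 3 with simplices:

  0-simplices (5): [0], [1], [2], [3], [4]
  1-simplices (10): [0,1], [0,2], [0,3], [0,4], [1,2], [1,3], [1,4], [2,3], [2,4], [3,4]
  2-simplices (10): [0,1,2], [0,1,3], [0,1,4], [0,2,3], [0,2,4], [0,3,4], [1,2,3], [1,2,4], [1,3,4], [2,3,4]
  3-simplices (5): [0,1,2,3], [0,1,2,4], [0,1,3,4], [0,2,3,4], [1,2,3,4]

so the chain groups are C_0 ≅ Z^5, C_1 ≅ Z^10, C_2 ≅ Z^10, C_3 ≅ Z^5.

Boundary ∂_1: C_1 → C_0 sends each edge [p,q] (with p < q) to q − p. For instance
  ∂[0,2] = [2] − [0].
The 5×10 boundary matrix has rank 4 and Smith normal form diag(1,1,1,1).

∂_2: C_2 → C_1 sends each 2-simplex [p,q,r] to [q,r] − [p,r] + [p,q]. For instance
  ∂[1,2,3] = [2,3] − [1,3] + [1,2],
  ∂[0,2,4] = [2,4] − [0,4] + [0,2].
As a 10×10 matrix over Z this has rank 6, with invariant factors (1,1,1,1,1,1).

Boundary ∂_3: C_3 → C_2 sends each 3-simplex σ to the alternating sum Σ_i (−1)^i (σ with its i-th vertex removed). For instance
  ∂[0,1,2,4] = [1,2,4] − [0,2,4] + [0,1,4] − [0,1,2],
  ∂[0,1,2,3] = [1,2,3] − [0,2,3] + [0,1,3] − [0,1,2].
As a 10×5 matrix over Z this has rank 4, with invariant factors (1,1,1,1).

Now H_k = ker ∂_k / im ∂_{k+1}, so:

  H_1: rank ker ∂_1 − rank ∂_2 = (10 − 4) − 6 = 0, and the invariant factors of ∂_2 are all 1, so H_1 = 0.

(K is a triangulation of the 3-sphere S^3.)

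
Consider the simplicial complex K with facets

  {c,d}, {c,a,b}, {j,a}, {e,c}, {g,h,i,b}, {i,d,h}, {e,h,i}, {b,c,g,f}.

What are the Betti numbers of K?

b_0 = 1, b_1 = 2, b_2 = 0, b_3 = 0.

Order the vertices as a < b < c < d < e < f < g < h < i < j. Listing each simplex with vertices in this order, K has dimension 3 with simplices:

  0-simplices (10): a, b, c, d, e, f, g, h, i, j
  1-simplices (20): ab, ac, aj, bc, bf, bg, bh, bi, cd, ce, cf, cg, dh, di, eh, ei, fg, gh, gi, hi
  2-simplices (11): abc, bcf, bcg, bfg, bgh, bgi, bhi, cfg, dhi, ehi, ghi
  3-simplices (2): bcfg, bghi

so the chain groups are C_0 ≅ Z^10, C_1 ≅ Z^20, C_2 ≅ Z^11, C_3 ≅ Z^2.

Boundary ∂_1: C_1 → C_0 sends each edge [p,q] (with p < q) to q − p. For instance
  ∂cd = d − c.
The 10×20 boundary matrix has rank 9 and Smith normal form diag(1,1,1,1,1,1,1,1,1).

The boundary map ∂_2: C_2 → C_1 sends each 2-simplex [p,q,r] to [q,r] − [p,r] + [p,q]. For instance
  ∂bgi = gi − bi + bg,
  ∂bhi = hi − bi + bh.
The 20×11 boundary matrix has rank 9 and Smith normal form diag(1,1,1,1,1,1,1,1,1).

Boundary ∂_3: C_3 → C_2 sends each 3-simplex σ to the alternating sum Σ_i (−1)^i (σ with its i-th vertex removed). For instance
  ∂bcfg = cfg − bfg + bcg − bcf,
  ∂bghi = ghi − bhi + bgi − bgh.
As a 11×2 matrix over Z this has rank 2, with invariant factors (1,1).

Computing H_k = (kernel of ∂_k) / (image of ∂_{k+1}):

  H_0: rank C_0 − rank ∂_1 = 10 − 9 = 1, and the invariant factors of ∂_1 are all 1, so H_0 ≅ Z.
  H_1: rank ker ∂_1 − rank ∂_2 = (20 − 9) − 9 = 2, and the invariant factors of ∂_2 are all 1, so H_1 ≅ Z^2.
  H_2: rank ker ∂_2 − rank ∂_3 = (11 − 9) − 2 = 0, and the invariant factors of ∂_3 are all 1, so H_2 ≅ 0.
  H_3: rank ker ∂_3 − rank ∂_4 = (2 − 2) − 0 = 0, and there is no ∂_4, so H_3 ≅ 0.

Hence the Betti numbers are b_0 = 1, b_1 = 2, b_2 = 0, b_3 = 0.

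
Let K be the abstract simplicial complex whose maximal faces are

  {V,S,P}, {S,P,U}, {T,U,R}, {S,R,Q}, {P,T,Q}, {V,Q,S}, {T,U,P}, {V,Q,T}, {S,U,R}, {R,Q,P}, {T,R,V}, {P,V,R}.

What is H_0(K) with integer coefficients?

We work with the vertex ordering P < Q < R < S < T < U < V. The simplices of K, each written with vertices in increasing order, are:

  0-simplices (7): P, Q, R, S, T, U, V
  1-simplices (18): PQ, PR, PS, PT, PU, PV, QR, QS, QT, QV, RS, RT, RU, RV, SU, SV, TU, TV
  2-simplices (12): PQR, PQT, PRV, PSU, PSV, PTU, QRS, QSV, QTV, RSU, RTU, RTV

so the chain groups are C_0 ≅ Z^7, C_1 ≅ Z^18, C_2 ≅ Z^12.

The boundary map ∂_1: C_1 → C_0 sends each edge [p,q] (with p < q) to q − p.
This gives a 7×18 integer matrix of rank 6; reducing to Smith normal form yields diagonal entries (1,1,1,1,1,1).

Boundary ∂_2: C_2 → C_1 acts by ∂[p,q,r] = [q,r] − [p,r] + [p,q]. For instance
  ∂PTU = TU − PU + PT,
  ∂RTU = TU − RU + RT.
This gives a 18×12 integer matrix of rank 12; reducing to Smith normal form yields diagonal entries (1,1,1,1,1,1,1,1,1,1,1,2).

Now H_k = ker ∂_k / im ∂_{k+1}, so:

  H_0: rank C_0 − rank ∂_1 = 7 − 6 = 1, and the invariant factors of ∂_1 are all 1, so H_0 = Z.

H_0 = Z.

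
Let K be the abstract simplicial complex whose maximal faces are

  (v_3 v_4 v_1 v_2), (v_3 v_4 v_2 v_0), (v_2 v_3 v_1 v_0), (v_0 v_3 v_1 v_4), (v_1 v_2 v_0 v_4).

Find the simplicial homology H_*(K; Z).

Take the total order v_0 < v_1 < v_2 < v_3 < v_4 on the vertex set. Then K (dimension 3) consists of the simplices:

  0-simplices (5): [v_0], [v_1], [v_2], [v_3], [v_4]
  1-simplices (10): [v_0,v_1], [v_0,v_2], [v_0,v_3], [v_0,v_4], [v_1,v_2], [v_1,v_3], [v_1,v_4], [v_2,v_3], [v_2,v_4], [v_3,v_4]
  2-simplices (10): [v_0,v_1,v_2], [v_0,v_1,v_3], [v_0,v_1,v_4], [v_0,v_2,v_3], [v_0,v_2,v_4], [v_0,v_3,v_4], [v_1,v_2,v_3], [v_1,v_2,v_4], [v_1,v_3,v_4], [v_2,v_3,v_4]
  3-simplices (5): [v_0,v_1,v_2,v_3], [v_0,v_1,v_2,v_4], [v_0,v_1,v_3,v_4], [v_0,v_2,v_3,v_4], [v_1,v_2,v_3,v_4]

giving chain groups C_0 ≅ Z^5, C_1 ≅ Z^10, C_2 ≅ Z^10, C_3 ≅ Z^5.

∂_1: C_1 → C_0 is given by ∂[p,q] = [q] − [p]. For instance
  ∂[v_0,v_1] = [v_1] − [v_0].
The 5×10 boundary matrix has rank 4 and Smith normal form diag(1,1,1,1).

The boundary map ∂_2: C_2 → C_1 maps a triangle to the signed sum of its edges. For instance
  ∂[v_0,v_3,v_4] = [v_3,v_4] − [v_0,v_4] + [v_0,v_3],
  ∂[v_0,v_2,v_3] = [v_2,v_3] − [v_0,v_3] + [v_0,v_2].
The resulting 10×10 matrix has rank 6, and its Smith normal form has invariant factors (1,1,1,1,1,1).

Boundary ∂_3: C_3 → C_2 sends each 3-simplex σ to the alternating sum Σ_i (−1)^i (σ with its i-th vertex removed). For instance
  ∂[v_0,v_1,v_3,v_4] = [v_1,v_3,v_4] − [v_0,v_3,v_4] + [v_0,v_1,v_4] − [v_0,v_1,v_3],
  ∂[v_0,v_1,v_2,v_3] = [v_1,v_2,v_3] − [v_0,v_2,v_3] + [v_0,v_1,v_3] − [v_0,v_1,v_2].
The resulting 10×5 matrix has rank 4, and its Smith normal form has invariant factors (1,1,1,1).

Now H_k = ker ∂_k / im ∂_{k+1}, so:

  H_0: rank C_0 − rank ∂_1 = 5 − 4 = 1, and the invariant factors of ∂_1 are all 1, so H_0 = Z.
  H_1: rank ker ∂_1 − rank ∂_2 = (10 − 4) − 6 = 0, and the invariant factors of ∂_2 are all 1, so H_1 = 0.
  H_2: rank ker ∂_2 − rank ∂_3 = (10 − 6) − 4 = 0, and the invariant factors of ∂_3 are all 1, so H_2 = 0.
  H_3: rank ker ∂_3 − rank ∂_4 = (5 − 4) − 0 = 1, and there is no ∂_4, so H_3 = Z.

H_0 ≅ Z,  H_1 = 0,  H_2 = 0,  H_3 ≅ Z.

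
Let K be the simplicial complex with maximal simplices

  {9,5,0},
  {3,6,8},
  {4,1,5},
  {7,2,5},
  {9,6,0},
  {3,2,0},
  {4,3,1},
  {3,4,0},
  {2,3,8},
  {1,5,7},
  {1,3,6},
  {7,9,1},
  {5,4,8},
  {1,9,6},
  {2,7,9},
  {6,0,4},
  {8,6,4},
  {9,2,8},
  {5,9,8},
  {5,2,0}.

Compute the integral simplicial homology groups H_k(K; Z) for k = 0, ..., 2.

H_0 ≅ Z,  H_1 ≅ Z × Z/2,  H_2 = 0.

Fix the vertex order 0 < 1 < 2 < 3 < 4 < 5 < 6 < 7 < 8 < 9 and write every simplex with vertices in increasing order. Then dim K = 2 and the simplices of K are:

  0-simplices (10): [0], [1], [2], [3], [4], [5], [6], [7], [8], [9]
  1-simplices (30): (30 of them)
  2-simplices (20): (20 of them)

Hence C_0 ≅ Z^10, C_1 ≅ Z^30, C_2 ≅ Z^20.

∂_1: C_1 → C_0 sends each edge [p,q] (with p < q) to q − p.
This gives a 10×30 integer matrix of rank 9; reducing to Smith normal form yields diagonal entries (1,1,1,1,1,1,1,1,1).

∂_2: C_2 → C_1 sends each 2-simplex [p,q,r] to [q,r] − [p,r] + [p,q]. For instance
  ∂[0,5,9] = [5,9] − [0,9] + [0,5],
  ∂[1,5,7] = [5,7] − [1,7] + [1,5].
The 30×20 boundary matrix has rank 20 and Smith normal form diag(1,1,1,1,1,1,1,1,1,1,1,1,1,1,1,1,1,1,1,2).

Computing H_k = (kernel of ∂_k) / (image of ∂_{k+1}):

  H_0: rank C_0 − rank ∂_1 = 10 − 9 = 1, and the invariant factors of ∂_1 are all 1, so H_0 = Z.
  H_1: rank ker ∂_1 − rank ∂_2 = (30 − 9) − 20 = 1, and ∂_2 has invariant factor 2 > 1, so H_1 = Z × Z/2.
  H_2: rank ker ∂_2 − rank ∂_3 = (20 − 20) − 0 = 0, and there is no ∂_3, so H_2 = 0.

As a check, the Euler characteristic is 10 − 30 + 20 = 0, which agrees with 1 − 1 + 0 = 0.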